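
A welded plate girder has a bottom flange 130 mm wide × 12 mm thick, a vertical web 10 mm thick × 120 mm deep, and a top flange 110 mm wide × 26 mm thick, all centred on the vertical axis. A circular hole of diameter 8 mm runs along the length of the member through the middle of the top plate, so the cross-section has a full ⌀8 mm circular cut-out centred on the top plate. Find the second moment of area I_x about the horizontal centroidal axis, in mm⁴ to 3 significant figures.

Break the section into simple shapes (no overlaps), measuring from the bottom-left corner of the bounding box.
Bottom plate: 130 × 12, A = 1 560 mm², y = 6 mm, Ī = 18 720 mm⁴.
Web plate: 10 × 120, A = 1 200 mm², y = 72 mm, Ī = 1 440 000 mm⁴.
Top plate: 110 × 26, A = 2 860 mm², y = 145 mm, Ī = 161 113 mm⁴.
Hole (subtracted): ⌀8, A = 50.265 mm², y = 145 mm, Ī = 201.06 mm⁴.
Centroid: ȳ = ΣA·y / ΣA = 90.34 mm.
Transfer each piece to the horizontal centroidal axis using Ī + A·d² with d = y − 90.34:
  bottom plate: d = -84.34 mm → contributes +11 115 447 mm⁴
  web plate: d = -18.34 mm → contributes +1 843 640 mm⁴
  top plate: d = 54.66 mm → contributes +8 705 885 mm⁴
  hole: d = 54.66 mm → contributes −150 378 mm⁴
Total I = 21 514 594 mm⁴.

I_x ≈ 2.15 × 10⁷ mm⁴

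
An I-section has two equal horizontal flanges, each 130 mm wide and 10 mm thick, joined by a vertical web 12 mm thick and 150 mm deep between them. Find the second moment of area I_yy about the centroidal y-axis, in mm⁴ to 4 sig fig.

Break the section into simple shapes (no overlaps), measuring from the bottom-left corner of the bounding box.
Bottom flange: 130 × 10, A = 1 300 mm², x = 65 mm, Ī = 1 830 833 mm⁴.
Web: 12 × 150, A = 1 800 mm², x = 65 mm, Ī = 21 600 mm⁴.
Top flange: 130 × 10, A = 1 300 mm², x = 65 mm, Ī = 1 830 833 mm⁴.
By symmetry the centroid is at mid-width, x̄ = 65 mm.
All pieces are centred on the centroidal y-axis, so I = ΣĪ = 3 683 267 mm⁴.

I_yy ≈ 3.683 × 10⁶ mm⁴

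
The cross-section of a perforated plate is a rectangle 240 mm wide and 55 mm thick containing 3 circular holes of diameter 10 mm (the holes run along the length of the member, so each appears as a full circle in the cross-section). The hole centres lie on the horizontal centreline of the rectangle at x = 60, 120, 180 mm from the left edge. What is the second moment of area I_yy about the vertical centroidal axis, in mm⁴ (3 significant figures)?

I_yy ≈ 6.28 × 10⁷ mm⁴

Treat the section as a set of non-overlapping primitives; coordinates are from the bounding-box lower-left.
Plate: 240 × 55, A = 13 200 mm², x = 120 mm, Ī = 63 360 000 mm⁴.
Hole 1 (subtracted): ⌀10, A = 78.54 mm², x = 60 mm, Ī = 490.87 mm⁴.
Hole 2 (subtracted): ⌀10, A = 78.54 mm², x = 120 mm, Ī = 490.87 mm⁴.
Hole 3 (subtracted): ⌀10, A = 78.54 mm², x = 180 mm, Ī = 490.87 mm⁴.
By symmetry the centroid is at mid-width, x̄ = 120 mm.
Transfer each piece to the vertical centroidal axis using Ī + A·d² with d = x − 120:
  plate: d = 0 mm → contributes +63 360 000 mm⁴
  hole 1: d = -60 mm → contributes −283 234 mm⁴
  hole 2: d = 0 mm → contributes −490.87 mm⁴
  hole 3: d = 60 mm → contributes −283 234 mm⁴
Total I = 62 793 041 mm⁴.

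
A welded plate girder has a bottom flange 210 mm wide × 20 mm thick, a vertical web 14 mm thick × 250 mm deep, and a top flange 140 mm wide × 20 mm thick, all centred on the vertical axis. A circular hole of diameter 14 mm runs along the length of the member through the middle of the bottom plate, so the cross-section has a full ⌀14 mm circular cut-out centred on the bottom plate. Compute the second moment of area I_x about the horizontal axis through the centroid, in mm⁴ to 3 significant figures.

I_x ≈ 1.40 × 10⁸ mm⁴

Split into non-overlapping primitives; take the origin at the lower-left of the bounding box.
Bottom plate: 210 × 20, A = 4 200 mm², y = 10 mm, Ī = 140 000 mm⁴.
Web plate: 14 × 250, A = 3 500 mm², y = 145 mm, Ī = 18 229 167 mm⁴.
Top plate: 140 × 20, A = 2 800 mm², y = 280 mm, Ī = 93 333 mm⁴.
Hole (subtracted): ⌀14, A = 153.94 mm², y = 10 mm, Ī = 1885.7 mm⁴.
Centroid: ȳ = ΣA·y / ΣA = 128.74 mm.
Transfer each piece to the horizontal axis through the centroid using Ī + A·d² with d = y − 128.74:
  bottom plate: d = -118.74 mm → contributes +59 357 417 mm⁴
  web plate: d = 16.259 mm → contributes +19 154 429 mm⁴
  top plate: d = 151.26 mm → contributes +64 155 474 mm⁴
  hole: d = -118.74 mm → contributes −2 172 317 mm⁴
Total I = 140 495 003 mm⁴.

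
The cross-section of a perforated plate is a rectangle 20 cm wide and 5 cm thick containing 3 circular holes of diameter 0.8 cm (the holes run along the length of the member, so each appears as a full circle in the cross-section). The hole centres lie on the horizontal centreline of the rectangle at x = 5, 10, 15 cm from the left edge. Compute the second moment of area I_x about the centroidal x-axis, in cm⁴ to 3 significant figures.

Split into non-overlapping primitives; take the origin at the lower-left of the bounding box.
Plate: 20 × 5, A = 100 cm², y = 2.5 cm, Ī = 208.33 cm⁴.
Hole 1 (subtracted): ⌀0.8, A = 0.50265 cm², y = 2.5 cm, Ī = 0.020106 cm⁴.
Hole 2 (subtracted): ⌀0.8, A = 0.50265 cm², y = 2.5 cm, Ī = 0.020106 cm⁴.
Hole 3 (subtracted): ⌀0.8, A = 0.50265 cm², y = 2.5 cm, Ī = 0.020106 cm⁴.
By symmetry the centroid is at mid-height, ȳ = 2.5 cm.
All pieces are centred on the centroidal x-axis, so I = ΣĪ (holes subtracted) = 208.27 cm⁴.

I_x ≈ 208 cm⁴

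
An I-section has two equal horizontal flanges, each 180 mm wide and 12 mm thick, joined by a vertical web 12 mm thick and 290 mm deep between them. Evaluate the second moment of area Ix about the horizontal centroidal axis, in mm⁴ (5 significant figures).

Treat the section as a set of non-overlapping primitives; coordinates are from the bounding-box lower-left.
Bottom flange: 180 × 12, A = 2 160 mm², y = 6 mm, Ī = 25 920 mm⁴.
Web: 12 × 290, A = 3 480 mm², y = 157 mm, Ī = 24 389 000 mm⁴.
Top flange: 180 × 12, A = 2 160 mm², y = 308 mm, Ī = 25 920 mm⁴.
By symmetry the centroid is at mid-height, ȳ = 157 mm.
Transfer each piece to the horizontal centroidal axis using Ī + A·d² with d = y − 157:
  bottom flange: d = -151 mm → contributes +49 276 080 mm⁴
  web: d = 0 mm → contributes +24 389 000 mm⁴
  top flange: d = 151 mm → contributes +49 276 080 mm⁴
Total I = 122 941 160 mm⁴.

Ix ≈ 1.2294 × 10⁸ mm⁴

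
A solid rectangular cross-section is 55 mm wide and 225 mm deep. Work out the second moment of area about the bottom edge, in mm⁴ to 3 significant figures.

I_base ≈ 2.09 × 10⁸ mm⁴

The section: 55 × 225, A = 12 375 mm², y = 112.5 mm, Ī = 52 207 031 mm⁴.
Transfer it to a horizontal axis along the bottom face using Ī + A·d² with d = y − 0:
  the section: d = 112.5 mm → contributes +208 828 125 mm⁴
Total I = 208 828 125 mm⁴.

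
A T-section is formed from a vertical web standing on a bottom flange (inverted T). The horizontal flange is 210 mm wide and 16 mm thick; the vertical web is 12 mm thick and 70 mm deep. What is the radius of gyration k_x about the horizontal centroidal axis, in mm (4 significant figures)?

k_x ≈ 19.86 mm

Decompose the section into non-overlapping parts with the origin at the bottom-left of its bounding rectangle.
Flange: 210 × 16, A = 3 360 mm², y = 8 mm, Ī = 71 680 mm⁴.
Web: 12 × 70, A = 840 mm², y = 51 mm, Ī = 343 000 mm⁴.
Centroid: ȳ = ΣA·y / ΣA = 16.6 mm.
Transfer each piece to the horizontal centroidal axis using Ī + A·d² with d = y − 16.6:
  flange: d = -8.6 mm → contributes +320 186 mm⁴
  web: d = 34.4 mm → contributes +1 337 022 mm⁴
Total I = 1 657 208 mm⁴.
Radius of gyration: k = √(I/A) = √(1 657 208 / 4 200) = 19.8639 mm.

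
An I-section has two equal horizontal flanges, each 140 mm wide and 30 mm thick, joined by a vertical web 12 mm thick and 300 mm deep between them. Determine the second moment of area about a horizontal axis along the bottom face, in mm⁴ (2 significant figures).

I_base ≈ 6.5 × 10⁸ mm⁴

Decompose the section into non-overlapping parts with the origin at the bottom-left of its bounding rectangle.
Bottom flange: 140 × 30, A = 4 200 mm², y = 15 mm, Ī = 315 000 mm⁴.
Web: 12 × 300, A = 3 600 mm², y = 180 mm, Ī = 27 000 000 mm⁴.
Top flange: 140 × 30, A = 4 200 mm², y = 345 mm, Ī = 315 000 mm⁴.
Transfer each piece to the bottom edge using Ī + A·d² with d = y − 0:
  bottom flange: d = 15 mm → contributes +1 260 000 mm⁴
  web: d = 180 mm → contributes +143 640 000 mm⁴
  top flange: d = 345 mm → contributes +500 220 000 mm⁴
Total I = 645 120 000 mm⁴.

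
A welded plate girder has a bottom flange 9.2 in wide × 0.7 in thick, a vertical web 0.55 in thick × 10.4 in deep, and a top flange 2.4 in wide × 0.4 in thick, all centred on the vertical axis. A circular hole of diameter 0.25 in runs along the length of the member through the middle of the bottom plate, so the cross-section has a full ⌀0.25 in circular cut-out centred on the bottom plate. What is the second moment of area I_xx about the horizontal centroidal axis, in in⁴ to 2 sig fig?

Break the section into simple shapes (no overlaps), measuring from the bottom-left corner of the bounding box.
Bottom plate: 9.2 × 0.7, A = 6.44 in², y = 0.35 in, Ī = 0.263 in⁴.
Web plate: 0.55 × 10.4, A = 5.72 in², y = 5.9 in, Ī = 51.56 in⁴.
Top plate: 2.4 × 0.4, A = 0.96 in², y = 11.3 in, Ī = 0.0128 in⁴.
Hole (subtracted): ⌀0.25, A = 0.04909 in², y = 0.35 in, Ī = 0.0001917 in⁴.
Centroid: ȳ = ΣA·y / ΣA = 3.583 in.
Transfer each piece to the horizontal centroidal axis using Ī + A·d² with d = y − 3.583:
  bottom plate: d = -3.233 in → contributes +67.57 in⁴
  web plate: d = 2.317 in → contributes +82.26 in⁴
  top plate: d = 7.717 in → contributes +57.18 in⁴
  hole: d = -3.233 in → contributes −0.5133 in⁴
Total I = 206.5 in⁴.

I_xx ≈ 210 in⁴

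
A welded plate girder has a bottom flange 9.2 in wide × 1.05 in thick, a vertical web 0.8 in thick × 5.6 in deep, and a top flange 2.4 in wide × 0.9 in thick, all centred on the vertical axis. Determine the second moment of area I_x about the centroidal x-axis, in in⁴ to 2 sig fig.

I_x ≈ 100 in⁴

Split into non-overlapping primitives; take the origin at the lower-left of the bounding box.
Bottom plate: 9.2 × 1.05, A = 9.66 in², y = 0.525 in, Ī = 0.8875 in⁴.
Web plate: 0.8 × 5.6, A = 4.48 in², y = 3.85 in, Ī = 11.71 in⁴.
Top plate: 2.4 × 0.9, A = 2.16 in², y = 7.1 in, Ī = 0.1458 in⁴.
Centroid: ȳ = ΣA·y / ΣA = 2.31 in.
Transfer each piece to the centroidal x-axis using Ī + A·d² with d = y − 2.31:
  bottom plate: d = -1.785 in → contributes +31.67 in⁴
  web plate: d = 1.54 in → contributes +22.33 in⁴
  top plate: d = 4.79 in → contributes +49.7 in⁴
Total I = 103.7 in⁴.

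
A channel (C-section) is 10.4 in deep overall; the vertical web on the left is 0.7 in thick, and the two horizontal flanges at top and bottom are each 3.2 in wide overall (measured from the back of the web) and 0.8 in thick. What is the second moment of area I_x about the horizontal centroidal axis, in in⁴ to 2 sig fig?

I_x ≈ 160 in⁴

Treat the section as a set of non-overlapping primitives; coordinates are from the bounding-box lower-left.
Web: 0.7 × 10.4, A = 7.28 in², y = 5.2 in, Ī = 65.62 in⁴.
Top flange (beyond web): 2.5 × 0.8, A = 2 in², y = 10 in, Ī = 0.1067 in⁴.
Bottom flange (beyond web): 2.5 × 0.8, A = 2 in², y = 0.4 in, Ī = 0.1067 in⁴.
By symmetry the centroid is at mid-height, ȳ = 5.2 in.
Transfer each piece to the horizontal centroidal axis using Ī + A·d² with d = y − 5.2:
  web: d = 0 in → contributes +65.62 in⁴
  top flange (beyond web): d = 4.8 in → contributes +46.19 in⁴
  bottom flange (beyond web): d = -4.8 in → contributes +46.19 in⁴
Total I = 158 in⁴.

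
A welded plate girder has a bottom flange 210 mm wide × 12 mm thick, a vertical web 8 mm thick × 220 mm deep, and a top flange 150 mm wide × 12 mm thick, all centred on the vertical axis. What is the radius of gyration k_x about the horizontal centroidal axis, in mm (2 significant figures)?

Treat the section as a set of non-overlapping primitives; coordinates are from the bounding-box lower-left.
Bottom plate: 210 × 12, A = 2 520 mm², y = 6 mm, Ī = 30 240 mm⁴.
Web plate: 8 × 220, A = 1 760 mm², y = 122 mm, Ī = 7 098 667 mm⁴.
Top plate: 150 × 12, A = 1 800 mm², y = 238 mm, Ī = 21 600 mm⁴.
Centroid: ȳ = ΣA·y / ΣA = 108.3 mm.
Transfer each piece to the horizontal centroidal axis using Ī + A·d² with d = y − 108.3:
  bottom plate: d = -102.3 mm → contributes +26 383 779 mm⁴
  web plate: d = 13.74 mm → contributes +7 430 780 mm⁴
  top plate: d = 129.7 mm → contributes +30 318 567 mm⁴
Total I = 64 133 126 mm⁴.
Radius of gyration: k = √(I/A) = √(64 133 126 / 6 080) = 102.7 mm.

k_x ≈ 100 mm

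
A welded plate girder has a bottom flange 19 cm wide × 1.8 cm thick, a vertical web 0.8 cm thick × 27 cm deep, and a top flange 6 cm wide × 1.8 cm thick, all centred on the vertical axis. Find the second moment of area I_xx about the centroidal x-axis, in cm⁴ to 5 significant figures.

Break the section into simple shapes (no overlaps), measuring from the bottom-left corner of the bounding box.
Bottom plate: 19 × 1.8, A = 34.2 cm², y = 0.9 cm, Ī = 9.234 cm⁴.
Web plate: 0.8 × 27, A = 21.6 cm², y = 15.3 cm, Ī = 1312.2 cm⁴.
Top plate: 6 × 1.8, A = 10.8 cm², y = 29.7 cm, Ī = 2.916 cm⁴.
Centroid: ȳ = ΣA·y / ΣA = 10.24054 cm.
Transfer each piece to the centroidal x-axis using Ī + A·d² with d = y − 10.24054:
  bottom plate: d = -9.340541 cm → contributes +2993.037 cm⁴
  web plate: d = 5.059459 cm → contributes +1865.12 cm⁴
  top plate: d = 19.45946 cm → contributes +4092.558 cm⁴
Total I = 8950.715 cm⁴.

I_xx ≈ 8950.7 cm⁴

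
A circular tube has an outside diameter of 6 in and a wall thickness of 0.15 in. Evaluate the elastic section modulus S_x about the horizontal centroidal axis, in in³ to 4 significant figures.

S_x ≈ 3.934 in³

Decompose the section into non-overlapping parts with the origin at the bottom-left of its bounding rectangle.
Outer circle: ⌀6, A = 28.2743 in², y = 3 in, Ī = 63.6173 in⁴.
Bore (subtracted): ⌀5.7, A = 25.5176 in², y = 3 in, Ī = 51.8166 in⁴.
By symmetry the centroid is at mid-height, ȳ = 3 in.
All pieces are centred on the horizontal centroidal axis, so I = ΣĪ (holes subtracted) = 11.8006 in⁴.
Extreme fibre distance c = 3 in; S = I/c = 3.93353 in³.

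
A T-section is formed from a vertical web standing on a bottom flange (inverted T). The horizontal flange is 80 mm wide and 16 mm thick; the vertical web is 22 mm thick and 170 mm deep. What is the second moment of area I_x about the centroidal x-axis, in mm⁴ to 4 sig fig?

Treat the section as a set of non-overlapping primitives; coordinates are from the bounding-box lower-left.
Flange: 80 × 16, A = 1 280 mm², y = 8 mm, Ī = 27306.7 mm⁴.
Web: 22 × 170, A = 3 740 mm², y = 101 mm, Ī = 9 007 167 mm⁴.
Centroid: ȳ = ΣA·y / ΣA = 77.2869 mm.
Transfer each piece to the centroidal x-axis using Ī + A·d² with d = y − 77.2869:
  flange: d = -69.2869 mm → contributes +6 172 162 mm⁴
  web: d = 23.7131 mm → contributes +11 110 219 mm⁴
Total I = 17 282 380 mm⁴.

I_x ≈ 1.728 × 10⁷ mm⁴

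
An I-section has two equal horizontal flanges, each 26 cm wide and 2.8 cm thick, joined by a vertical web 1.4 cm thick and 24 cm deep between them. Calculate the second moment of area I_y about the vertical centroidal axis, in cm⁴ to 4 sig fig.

Break the section into simple shapes (no overlaps), measuring from the bottom-left corner of the bounding box.
Bottom flange: 26 × 2.8, A = 72.8 cm², x = 13 cm, Ī = 4101.07 cm⁴.
Web: 1.4 × 24, A = 33.6 cm², x = 13 cm, Ī = 5.488 cm⁴.
Top flange: 26 × 2.8, A = 72.8 cm², x = 13 cm, Ī = 4101.07 cm⁴.
By symmetry the centroid is at mid-width, x̄ = 13 cm.
All pieces are centred on the vertical centroidal axis, so I = ΣĪ = 8207.62 cm⁴.

I_y ≈ 8208 cm⁴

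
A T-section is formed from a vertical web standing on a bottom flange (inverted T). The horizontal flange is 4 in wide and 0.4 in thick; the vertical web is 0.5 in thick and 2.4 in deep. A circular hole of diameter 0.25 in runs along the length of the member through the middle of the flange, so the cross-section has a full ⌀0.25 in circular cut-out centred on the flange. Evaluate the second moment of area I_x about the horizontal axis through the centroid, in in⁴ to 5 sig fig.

I_x ≈ 1.9232 in⁴

Treat the section as a set of non-overlapping primitives; coordinates are from the bounding-box lower-left.
Flange: 4 × 0.4, A = 1.6 in², y = 0.2 in, Ī = 0.02133333 in⁴.
Web: 0.5 × 2.4, A = 1.2 in², y = 1.6 in, Ī = 0.576 in⁴.
Hole (subtracted): ⌀0.25, A = 0.04908739 in², y = 0.2 in, Ī = 0.0001917476 in⁴.
Centroid: ȳ = ΣA·y / ΣA = 0.8107064 in.
Transfer each piece to the horizontal axis through the centroid using Ī + A·d² with d = y − 0.8107064:
  flange: d = -0.6107064 in → contributes +0.6180731 in⁴
  web: d = 0.7892936 in → contributes +1.323581 in⁴
  hole: d = -0.6107064 in → contributes −0.01849949 in⁴
Total I = 1.923155 in⁴.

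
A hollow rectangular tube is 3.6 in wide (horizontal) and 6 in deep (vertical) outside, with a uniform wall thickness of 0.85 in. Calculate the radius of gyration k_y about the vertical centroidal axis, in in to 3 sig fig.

k_y ≈ 1.25 in

Split into non-overlapping primitives; take the origin at the lower-left of the bounding box.
Outer rectangle: 3.6 × 6, A = 21.6 in², x = 1.8 in, Ī = 23.328 in⁴.
Inner void (subtracted): 1.9 × 4.3, A = 8.17 in², x = 1.8 in, Ī = 2.4578 in⁴.
By symmetry the centroid is at mid-width, x̄ = 1.8 in.
All pieces are centred on the vertical centroidal axis, so I = ΣĪ (holes subtracted) = 20.87 in⁴.
Radius of gyration: k = √(I/A) = √(20.87 / 13.43) = 1.2466 in.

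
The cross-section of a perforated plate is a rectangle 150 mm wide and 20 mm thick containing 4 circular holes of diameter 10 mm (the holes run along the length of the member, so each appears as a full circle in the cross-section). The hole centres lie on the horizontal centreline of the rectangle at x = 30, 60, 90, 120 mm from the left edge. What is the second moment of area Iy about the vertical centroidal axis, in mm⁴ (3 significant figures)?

Break the section into simple shapes (no overlaps), measuring from the bottom-left corner of the bounding box.
Plate: 150 × 20, A = 3 000 mm², x = 75 mm, Ī = 5 625 000 mm⁴.
Hole 1 (subtracted): ⌀10, A = 78.54 mm², x = 30 mm, Ī = 490.87 mm⁴.
Hole 2 (subtracted): ⌀10, A = 78.54 mm², x = 60 mm, Ī = 490.87 mm⁴.
Hole 3 (subtracted): ⌀10, A = 78.54 mm², x = 90 mm, Ī = 490.87 mm⁴.
Hole 4 (subtracted): ⌀10, A = 78.54 mm², x = 120 mm, Ī = 490.87 mm⁴.
By symmetry the centroid is at mid-width, x̄ = 75 mm.
Transfer each piece to the vertical centroidal axis using Ī + A·d² with d = x − 75:
  plate: d = 0 mm → contributes +5 625 000 mm⁴
  hole 1: d = -45 mm → contributes −159 534 mm⁴
  hole 2: d = -15 mm → contributes −18 162 mm⁴
  hole 3: d = 15 mm → contributes −18 162 mm⁴
  hole 4: d = 45 mm → contributes −159 534 mm⁴
Total I = 5 269 607 mm⁴.

Iy ≈ 5.27 × 10⁶ mm⁴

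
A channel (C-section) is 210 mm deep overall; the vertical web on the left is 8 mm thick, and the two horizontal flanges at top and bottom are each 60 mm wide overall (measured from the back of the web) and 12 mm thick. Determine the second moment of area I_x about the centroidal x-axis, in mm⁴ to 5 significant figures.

Break the section into simple shapes (no overlaps), measuring from the bottom-left corner of the bounding box.
Web: 8 × 210, A = 1 680 mm², y = 105 mm, Ī = 6 174 000 mm⁴.
Top flange (beyond web): 52 × 12, A = 624 mm², y = 204 mm, Ī = 7 488 mm⁴.
Bottom flange (beyond web): 52 × 12, A = 624 mm², y = 6 mm, Ī = 7 488 mm⁴.
By symmetry the centroid is at mid-height, ȳ = 105 mm.
Transfer each piece to the centroidal x-axis using Ī + A·d² with d = y − 105:
  web: d = 0 mm → contributes +6 174 000 mm⁴
  top flange (beyond web): d = 99 mm → contributes +6 123 312 mm⁴
  bottom flange (beyond web): d = -99 mm → contributes +6 123 312 mm⁴
Total I = 18 420 624 mm⁴.

I_x ≈ 1.8421 × 10⁷ mm⁴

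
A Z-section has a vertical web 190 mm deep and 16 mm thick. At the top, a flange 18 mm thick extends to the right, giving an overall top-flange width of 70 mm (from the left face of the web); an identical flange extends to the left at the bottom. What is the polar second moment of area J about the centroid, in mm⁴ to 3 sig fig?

J ≈ 2.65 × 10⁷ mm⁴

Split into non-overlapping primitives; take the origin at the lower-left of the bounding box.
Web: 16 × 190, A = 3 040 mm², y = 95 mm, Ī = 9 145 333 mm⁴.
Top flange (beyond web): 54 × 18, A = 972 mm², y = 181 mm, Ī = 26 244 mm⁴.
Bottom flange (beyond web): 54 × 18, A = 972 mm², y = 9 mm, Ī = 26 244 mm⁴.
Centroid: ȳ = ΣA·y / ΣA = 95 mm.
Transfer each piece to the centroidal x-axis using Ī + A·d² with d = y − 95:
  web: d = 0 mm → contributes +9 145 333 mm⁴
  top flange (beyond web): d = 86 mm → contributes +7 215 156 mm⁴
  bottom flange (beyond web): d = -86 mm → contributes +7 215 156 mm⁴
Total I = 23 575 645 mm⁴.
For the y-axis: x̄ = 62 mm.
Repeating about the centroidal y-axis gives I_y = 2 918 645 mm⁴.
Polar second moment: J = I_x + I_y = 26 494 291 mm⁴.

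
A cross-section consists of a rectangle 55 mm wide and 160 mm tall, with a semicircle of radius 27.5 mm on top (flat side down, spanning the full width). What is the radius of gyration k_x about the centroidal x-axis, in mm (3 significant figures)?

Decompose the section into non-overlapping parts with the origin at the bottom-left of its bounding rectangle.
Rectangular body: 55 × 160, A = 8 800 mm², y = 80 mm, Ī = 18 773 333 mm⁴.
Semicircular cap: semicircle r = 27.5, A = 1187.9 mm², y = 171.67 mm, Ī = 62 772 mm⁴.
Centroid: ȳ = ΣA·y / ΣA = 90.903 mm.
Transfer each piece to the centroidal x-axis using Ī + A·d² with d = y − 90.903:
  rectangular body: d = -10.903 mm → contributes +19 819 428 mm⁴
  semicircular cap: d = 80.768 mm → contributes +7 812 176 mm⁴
Total I = 27 631 604 mm⁴.
Radius of gyration: k = √(I/A) = √(27 631 604 / 9987.9) = 52.598 mm.

k_x ≈ 52.6 mm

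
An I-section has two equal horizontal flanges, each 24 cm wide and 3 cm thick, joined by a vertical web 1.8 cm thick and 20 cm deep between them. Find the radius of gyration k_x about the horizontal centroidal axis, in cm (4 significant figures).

k_x ≈ 10.63 cm

Break the section into simple shapes (no overlaps), measuring from the bottom-left corner of the bounding box.
Bottom flange: 24 × 3, A = 72 cm², y = 1.5 cm, Ī = 54 cm⁴.
Web: 1.8 × 20, A = 36 cm², y = 13 cm, Ī = 1 200 cm⁴.
Top flange: 24 × 3, A = 72 cm², y = 24.5 cm, Ī = 54 cm⁴.
By symmetry the centroid is at mid-height, ȳ = 13 cm.
Transfer each piece to the horizontal centroidal axis using Ī + A·d² with d = y − 13:
  bottom flange: d = -11.5 cm → contributes +9 576 cm⁴
  web: d = 0 cm → contributes +1 200 cm⁴
  top flange: d = 11.5 cm → contributes +9 576 cm⁴
Total I = 20 352 cm⁴.
Radius of gyration: k = √(I/A) = √(20 352 / 180) = 10.6333 cm.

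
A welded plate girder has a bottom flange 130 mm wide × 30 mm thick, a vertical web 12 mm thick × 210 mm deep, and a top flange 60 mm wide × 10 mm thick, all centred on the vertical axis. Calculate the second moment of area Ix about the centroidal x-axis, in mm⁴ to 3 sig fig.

Ix ≈ 5.00 × 10⁷ mm⁴

Decompose the section into non-overlapping parts with the origin at the bottom-left of its bounding rectangle.
Bottom plate: 130 × 30, A = 3 900 mm², y = 15 mm, Ī = 292 500 mm⁴.
Web plate: 12 × 210, A = 2 520 mm², y = 135 mm, Ī = 9 261 000 mm⁴.
Top plate: 60 × 10, A = 600 mm², y = 245 mm, Ī = 5 000 mm⁴.
Centroid: ȳ = ΣA·y / ΣA = 77.735 mm.
Transfer each piece to the centroidal x-axis using Ī + A·d² with d = y − 77.735:
  bottom plate: d = -62.735 mm → contributes +15 641 674 mm⁴
  web plate: d = 57.265 mm → contributes +17 524 774 mm⁴
  top plate: d = 167.26 mm → contributes +16 791 540 mm⁴
Total I = 49 957 987 mm⁴.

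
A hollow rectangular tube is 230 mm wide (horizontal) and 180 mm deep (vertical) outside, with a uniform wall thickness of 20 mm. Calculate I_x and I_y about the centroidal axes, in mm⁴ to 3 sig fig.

I_x ≈ 6.83 × 10⁷ mm⁴, I_y ≈ 1.02 × 10⁸ mm⁴

Treat the section as a set of non-overlapping primitives; coordinates are from the bounding-box lower-left.
Outer rectangle: 230 × 180, A = 41 400 mm², y = 90 mm, Ī = 111 780 000 mm⁴.
Inner void (subtracted): 190 × 140, A = 26 600 mm², y = 90 mm, Ī = 43 446 667 mm⁴.
By symmetry the centroid is at mid-height, ȳ = 90 mm.
All pieces are centred on the centroidal x-axis, so I = ΣĪ (holes subtracted) = 68 333 333 mm⁴.
Repeating about the centroidal y-axis gives I_y = 102 483 333 mm⁴.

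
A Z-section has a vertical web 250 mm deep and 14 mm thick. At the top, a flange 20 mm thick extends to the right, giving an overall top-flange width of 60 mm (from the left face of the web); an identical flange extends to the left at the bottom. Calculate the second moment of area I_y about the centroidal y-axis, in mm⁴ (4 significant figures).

Break the section into simple shapes (no overlaps), measuring from the bottom-left corner of the bounding box.
Web: 14 × 250, A = 3 500 mm², x = 53 mm, Ī = 57166.7 mm⁴.
Top flange (beyond web): 46 × 20, A = 920 mm², x = 83 mm, Ī = 162 227 mm⁴.
Bottom flange (beyond web): 46 × 20, A = 920 mm², x = 23 mm, Ī = 162 227 mm⁴.
Centroid: x̄ = ΣA·x / ΣA = 53 mm.
Transfer each piece to the centroidal y-axis using Ī + A·d² with d = x − 53:
  web: d = 0 mm → contributes +57166.7 mm⁴
  top flange (beyond web): d = 30 mm → contributes +990 227 mm⁴
  bottom flange (beyond web): d = -30 mm → contributes +990 227 mm⁴
Total I = 2 037 620 mm⁴.

I_y ≈ 2.038 × 10⁶ mm⁴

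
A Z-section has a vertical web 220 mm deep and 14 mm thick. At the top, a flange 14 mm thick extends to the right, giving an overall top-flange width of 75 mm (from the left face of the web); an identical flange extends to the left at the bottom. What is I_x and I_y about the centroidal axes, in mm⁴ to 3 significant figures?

I_x ≈ 3.06 × 10⁷ mm⁴, I_y ≈ 2.98 × 10⁶ mm⁴

Decompose the section into non-overlapping parts with the origin at the bottom-left of its bounding rectangle.
Web: 14 × 220, A = 3 080 mm², y = 110 mm, Ī = 12 422 667 mm⁴.
Top flange (beyond web): 61 × 14, A = 854 mm², y = 213 mm, Ī = 13 949 mm⁴.
Bottom flange (beyond web): 61 × 14, A = 854 mm², y = 7 mm, Ī = 13 949 mm⁴.
Centroid: ȳ = ΣA·y / ΣA = 110 mm.
Transfer each piece to the centroidal x-axis using Ī + A·d² with d = y − 110:
  web: d = 0 mm → contributes +12 422 667 mm⁴
  top flange (beyond web): d = 103 mm → contributes +9 074 035 mm⁴
  bottom flange (beyond web): d = -103 mm → contributes +9 074 035 mm⁴
Total I = 30 570 736 mm⁴.
For the y-axis: x̄ = 68 mm.
Repeating about the centroidal y-axis gives I_y = 2 981 804 mm⁴.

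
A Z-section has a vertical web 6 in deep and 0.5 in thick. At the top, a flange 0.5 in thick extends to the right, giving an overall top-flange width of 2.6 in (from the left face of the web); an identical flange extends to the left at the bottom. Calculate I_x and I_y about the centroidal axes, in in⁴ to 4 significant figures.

I_x ≈ 24.93 in⁴, I_y ≈ 4.383 in⁴

Decompose the section into non-overlapping parts with the origin at the bottom-left of its bounding rectangle.
Web: 0.5 × 6, A = 3 in², y = 3 in, Ī = 9 in⁴.
Top flange (beyond web): 2.1 × 0.5, A = 1.05 in², y = 5.75 in, Ī = 0.021875 in⁴.
Bottom flange (beyond web): 2.1 × 0.5, A = 1.05 in², y = 0.25 in, Ī = 0.021875 in⁴.
Centroid: ȳ = ΣA·y / ΣA = 3 in.
Transfer each piece to the centroidal x-axis using Ī + A·d² with d = y − 3:
  web: d = 0 in → contributes +9 in⁴
  top flange (beyond web): d = 2.75 in → contributes +7.9625 in⁴
  bottom flange (beyond web): d = -2.75 in → contributes +7.9625 in⁴
Total I = 24.925 in⁴.
For the y-axis: x̄ = 2.35 in.
Repeating about the centroidal y-axis gives I_y = 4.38325 in⁴.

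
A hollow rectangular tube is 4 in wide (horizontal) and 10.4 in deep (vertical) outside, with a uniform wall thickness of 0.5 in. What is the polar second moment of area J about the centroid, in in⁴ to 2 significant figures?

J ≈ 200 in⁴

Treat the section as a set of non-overlapping primitives; coordinates are from the bounding-box lower-left.
Outer rectangle: 4 × 10.4, A = 41.6 in², y = 5.2 in, Ī = 375 in⁴.
Inner void (subtracted): 3 × 9.4, A = 28.2 in², y = 5.2 in, Ī = 207.6 in⁴.
By symmetry the centroid is at mid-height, ȳ = 5.2 in.
All pieces are centred on the centroidal x-axis, so I = ΣĪ (holes subtracted) = 167.3 in⁴.
Repeating about the centroidal y-axis gives I_y = 34.32 in⁴.
Polar second moment: J = I_x + I_y = 201.6 in⁴.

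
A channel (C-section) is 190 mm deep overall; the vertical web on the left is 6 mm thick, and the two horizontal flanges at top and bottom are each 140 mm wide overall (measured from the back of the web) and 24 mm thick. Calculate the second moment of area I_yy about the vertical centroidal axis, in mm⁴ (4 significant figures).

I_yy ≈ 1.437 × 10⁷ mm⁴

Split into non-overlapping primitives; take the origin at the lower-left of the bounding box.
Web: 6 × 190, A = 1 140 mm², x = 3 mm, Ī = 3 420 mm⁴.
Top flange (beyond web): 134 × 24, A = 3 216 mm², x = 73 mm, Ī = 4 812 208 mm⁴.
Bottom flange (beyond web): 134 × 24, A = 3 216 mm², x = 73 mm, Ī = 4 812 208 mm⁴.
Centroid: x̄ = ΣA·x / ΣA = 62.4612 mm.
Transfer each piece to the vertical centroidal axis using Ī + A·d² with d = x − 62.4612:
  web: d = -59.4612 mm → contributes +4 034 039 mm⁴
  top flange (beyond web): d = 10.5388 mm → contributes +5 169 399 mm⁴
  bottom flange (beyond web): d = 10.5388 mm → contributes +5 169 399 mm⁴
Total I = 14 372 838 mm⁴.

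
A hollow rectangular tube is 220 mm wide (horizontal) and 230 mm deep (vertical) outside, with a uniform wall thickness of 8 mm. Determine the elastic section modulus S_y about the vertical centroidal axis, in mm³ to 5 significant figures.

Treat the section as a set of non-overlapping primitives; coordinates are from the bounding-box lower-left.
Outer rectangle: 220 × 230, A = 50 600 mm², x = 110 mm, Ī = 204 086 667 mm⁴.
Inner void (subtracted): 204 × 214, A = 43 656 mm², x = 110 mm, Ī = 151 399 008 mm⁴.
By symmetry the centroid is at mid-width, x̄ = 110 mm.
All pieces are centred on the vertical centroidal axis, so I = ΣĪ (holes subtracted) = 52 687 659 mm⁴.
Extreme fibre distance c = 110 mm; S = I/c = 478978.7 mm³.

S_y ≈ 4.7898 × 10⁵ mm³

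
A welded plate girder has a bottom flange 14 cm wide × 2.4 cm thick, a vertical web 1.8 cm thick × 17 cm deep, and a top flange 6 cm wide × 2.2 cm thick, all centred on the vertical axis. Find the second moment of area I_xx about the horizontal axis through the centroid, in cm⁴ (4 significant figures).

Treat the section as a set of non-overlapping primitives; coordinates are from the bounding-box lower-left.
Bottom plate: 14 × 2.4, A = 33.6 cm², y = 1.2 cm, Ī = 16.128 cm⁴.
Web plate: 1.8 × 17, A = 30.6 cm², y = 10.9 cm, Ī = 736.95 cm⁴.
Top plate: 6 × 2.2, A = 13.2 cm², y = 20.5 cm, Ī = 5.324 cm⁴.
Centroid: ȳ = ΣA·y / ΣA = 8.32636 cm.
Transfer each piece to the horizontal axis through the centroid using Ī + A·d² with d = y − 8.32636:
  bottom plate: d = -7.12636 cm → contributes +1722.5 cm⁴
  web plate: d = 2.57364 cm → contributes +939.633 cm⁴
  top plate: d = 12.1736 cm → contributes +1961.53 cm⁴
Total I = 4623.67 cm⁴.

I_xx ≈ 4624 cm⁴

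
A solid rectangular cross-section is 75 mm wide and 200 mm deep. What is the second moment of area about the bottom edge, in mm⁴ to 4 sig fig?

I_base ≈ 2.000 × 10⁸ mm⁴

The section: 75 × 200, A = 15 000 mm², y = 100 mm, Ī = 50 000 000 mm⁴.
Transfer it to the base of the section using Ī + A·d² with d = y − 0:
  the section: d = 100 mm → contributes +200 000 000 mm⁴
Total I = 200 000 000 mm⁴.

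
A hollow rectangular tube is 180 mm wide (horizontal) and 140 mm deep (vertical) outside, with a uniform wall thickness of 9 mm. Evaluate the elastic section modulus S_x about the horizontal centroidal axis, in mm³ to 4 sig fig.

S_x ≈ 2.378 × 10⁵ mm³

Break the section into simple shapes (no overlaps), measuring from the bottom-left corner of the bounding box.
Outer rectangle: 180 × 140, A = 25 200 mm², y = 70 mm, Ī = 41 160 000 mm⁴.
Inner void (subtracted): 162 × 122, A = 19 764 mm², y = 70 mm, Ī = 24 513 948 mm⁴.
By symmetry the centroid is at mid-height, ȳ = 70 mm.
All pieces are centred on the horizontal centroidal axis, so I = ΣĪ (holes subtracted) = 16 646 052 mm⁴.
Extreme fibre distance c = 70 mm; S = I/c = 237 801 mm³.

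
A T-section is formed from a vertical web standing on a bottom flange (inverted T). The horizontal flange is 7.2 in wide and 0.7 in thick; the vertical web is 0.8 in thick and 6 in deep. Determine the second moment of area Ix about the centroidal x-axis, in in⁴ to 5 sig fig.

Decompose the section into non-overlapping parts with the origin at the bottom-left of its bounding rectangle.
Flange: 7.2 × 0.7, A = 5.04 in², y = 0.35 in, Ī = 0.2058 in⁴.
Web: 0.8 × 6, A = 4.8 in², y = 3.7 in, Ī = 14.4 in⁴.
Centroid: ȳ = ΣA·y / ΣA = 1.984146 in.
Transfer each piece to the centroidal x-axis using Ī + A·d² with d = y − 1.984146:
  flange: d = -1.634146 in → contributes +13.66479 in⁴
  web: d = 1.715854 in → contributes +28.53194 in⁴
Total I = 42.19673 in⁴.

Ix ≈ 42.197 in⁴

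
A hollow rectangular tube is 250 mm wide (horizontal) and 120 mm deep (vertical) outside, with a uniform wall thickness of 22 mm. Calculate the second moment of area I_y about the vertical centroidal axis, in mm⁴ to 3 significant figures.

Treat the section as a set of non-overlapping primitives; coordinates are from the bounding-box lower-left.
Outer rectangle: 250 × 120, A = 30 000 mm², x = 125 mm, Ī = 156 250 000 mm⁴.
Inner void (subtracted): 206 × 76, A = 15 656 mm², x = 125 mm, Ī = 55 364 835 mm⁴.
By symmetry the centroid is at mid-width, x̄ = 125 mm.
All pieces are centred on the vertical centroidal axis, so I = ΣĪ (holes subtracted) = 100 885 165 mm⁴.

I_y ≈ 1.01 × 10⁸ mm⁴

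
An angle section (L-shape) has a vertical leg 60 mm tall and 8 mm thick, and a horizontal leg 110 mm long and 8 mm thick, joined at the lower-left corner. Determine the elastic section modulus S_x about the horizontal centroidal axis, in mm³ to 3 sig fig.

Decompose the section into non-overlapping parts with the origin at the bottom-left of its bounding rectangle.
Vertical leg: 8 × 60, A = 480 mm², y = 30 mm, Ī = 144 000 mm⁴.
Horizontal leg (remainder): 102 × 8, A = 816 mm², y = 4 mm, Ī = 4 352 mm⁴.
Centroid: ȳ = ΣA·y / ΣA = 13.63 mm.
Transfer each piece to the horizontal centroidal axis using Ī + A·d² with d = y − 13.63:
  vertical leg: d = 16.37 mm → contributes +272 635 mm⁴
  horizontal leg (remainder): d = -9.6296 mm → contributes +80 019 mm⁴
Total I = 352 654 mm⁴.
Extreme fibre distance c = 46.37 mm; S = I/c = 7605.2 mm³.

S_x ≈ 7610 mm³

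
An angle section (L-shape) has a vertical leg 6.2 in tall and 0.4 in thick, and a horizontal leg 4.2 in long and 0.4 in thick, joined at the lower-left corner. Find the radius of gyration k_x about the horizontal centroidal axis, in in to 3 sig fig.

Treat the section as a set of non-overlapping primitives; coordinates are from the bounding-box lower-left.
Vertical leg: 0.4 × 6.2, A = 2.48 in², y = 3.1 in, Ī = 7.9443 in⁴.
Horizontal leg (remainder): 3.8 × 0.4, A = 1.52 in², y = 0.2 in, Ī = 0.020267 in⁴.
Centroid: ȳ = ΣA·y / ΣA = 1.998 in.
Transfer each piece to the horizontal centroidal axis using Ī + A·d² with d = y − 1.998:
  vertical leg: d = 1.102 in → contributes +10.956 in⁴
  horizontal leg (remainder): d = -1.798 in → contributes +4.9341 in⁴
Total I = 15.89 in⁴.
Radius of gyration: k = √(I/A) = √(15.89 / 4) = 1.9931 in.

k_x ≈ 1.99 in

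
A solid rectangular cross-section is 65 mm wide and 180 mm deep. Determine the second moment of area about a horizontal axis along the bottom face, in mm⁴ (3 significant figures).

I_base ≈ 1.26 × 10⁸ mm⁴

The section: 65 × 180, A = 11 700 mm², y = 90 mm, Ī = 31 590 000 mm⁴.
Transfer it to the bottom edge using Ī + A·d² with d = y − 0:
  the section: d = 90 mm → contributes +126 360 000 mm⁴
Total I = 126 360 000 mm⁴.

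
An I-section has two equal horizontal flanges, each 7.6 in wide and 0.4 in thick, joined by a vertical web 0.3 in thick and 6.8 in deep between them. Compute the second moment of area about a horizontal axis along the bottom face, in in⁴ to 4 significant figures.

Split into non-overlapping primitives; take the origin at the lower-left of the bounding box.
Bottom flange: 7.6 × 0.4, A = 3.04 in², y = 0.2 in, Ī = 0.0405333 in⁴.
Web: 0.3 × 6.8, A = 2.04 in², y = 3.8 in, Ī = 7.8608 in⁴.
Top flange: 7.6 × 0.4, A = 3.04 in², y = 7.4 in, Ī = 0.0405333 in⁴.
Transfer each piece to a horizontal axis along the bottom face using Ī + A·d² with d = y − 0:
  bottom flange: d = 0.2 in → contributes +0.162133 in⁴
  web: d = 3.8 in → contributes +37.3184 in⁴
  top flange: d = 7.4 in → contributes +166.511 in⁴
Total I = 203.991 in⁴.

I_base ≈ 204.0 in⁴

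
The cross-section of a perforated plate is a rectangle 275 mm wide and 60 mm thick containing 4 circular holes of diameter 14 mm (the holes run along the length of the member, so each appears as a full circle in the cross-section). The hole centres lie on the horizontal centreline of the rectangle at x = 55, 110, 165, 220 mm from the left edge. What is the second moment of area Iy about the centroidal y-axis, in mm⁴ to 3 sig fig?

Iy ≈ 1.02 × 10⁸ mm⁴

Treat the section as a set of non-overlapping primitives; coordinates are from the bounding-box lower-left.
Plate: 275 × 60, A = 16 500 mm², x = 137.5 mm, Ī = 103 984 375 mm⁴.
Hole 1 (subtracted): ⌀14, A = 153.94 mm², x = 55 mm, Ī = 1885.7 mm⁴.
Hole 2 (subtracted): ⌀14, A = 153.94 mm², x = 110 mm, Ī = 1885.7 mm⁴.
Hole 3 (subtracted): ⌀14, A = 153.94 mm², x = 165 mm, Ī = 1885.7 mm⁴.
Hole 4 (subtracted): ⌀14, A = 153.94 mm², x = 220 mm, Ī = 1885.7 mm⁴.
By symmetry the centroid is at mid-width, x̄ = 137.5 mm.
Transfer each piece to the centroidal y-axis using Ī + A·d² with d = x − 137.5:
  plate: d = 0 mm → contributes +103 984 375 mm⁴
  hole 1: d = -82.5 mm → contributes −1 049 627 mm⁴
  hole 2: d = -27.5 mm → contributes −118 301 mm⁴
  hole 3: d = 27.5 mm → contributes −118 301 mm⁴
  hole 4: d = 82.5 mm → contributes −1 049 627 mm⁴
Total I = 101 648 519 mm⁴.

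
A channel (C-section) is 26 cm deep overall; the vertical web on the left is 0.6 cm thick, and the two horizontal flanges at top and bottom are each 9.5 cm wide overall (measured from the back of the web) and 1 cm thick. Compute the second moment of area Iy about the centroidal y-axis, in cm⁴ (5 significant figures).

Treat the section as a set of non-overlapping primitives; coordinates are from the bounding-box lower-left.
Web: 0.6 × 26, A = 15.6 cm², x = 0.3 cm, Ī = 0.468 cm⁴.
Top flange (beyond web): 8.9 × 1, A = 8.9 cm², x = 5.05 cm, Ī = 58.74742 cm⁴.
Bottom flange (beyond web): 8.9 × 1, A = 8.9 cm², x = 5.05 cm, Ī = 58.74742 cm⁴.
Centroid: x̄ = ΣA·x / ΣA = 2.831437 cm.
Transfer each piece to the centroidal y-axis using Ī + A·d² with d = x − 2.831437:
  web: d = -2.531437 cm → contributes +100.4355 cm⁴
  top flange (beyond web): d = 2.218563 cm → contributes +102.5534 cm⁴
  bottom flange (beyond web): d = 2.218563 cm → contributes +102.5534 cm⁴
Total I = 305.5423 cm⁴.

Iy ≈ 305.54 cm⁴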